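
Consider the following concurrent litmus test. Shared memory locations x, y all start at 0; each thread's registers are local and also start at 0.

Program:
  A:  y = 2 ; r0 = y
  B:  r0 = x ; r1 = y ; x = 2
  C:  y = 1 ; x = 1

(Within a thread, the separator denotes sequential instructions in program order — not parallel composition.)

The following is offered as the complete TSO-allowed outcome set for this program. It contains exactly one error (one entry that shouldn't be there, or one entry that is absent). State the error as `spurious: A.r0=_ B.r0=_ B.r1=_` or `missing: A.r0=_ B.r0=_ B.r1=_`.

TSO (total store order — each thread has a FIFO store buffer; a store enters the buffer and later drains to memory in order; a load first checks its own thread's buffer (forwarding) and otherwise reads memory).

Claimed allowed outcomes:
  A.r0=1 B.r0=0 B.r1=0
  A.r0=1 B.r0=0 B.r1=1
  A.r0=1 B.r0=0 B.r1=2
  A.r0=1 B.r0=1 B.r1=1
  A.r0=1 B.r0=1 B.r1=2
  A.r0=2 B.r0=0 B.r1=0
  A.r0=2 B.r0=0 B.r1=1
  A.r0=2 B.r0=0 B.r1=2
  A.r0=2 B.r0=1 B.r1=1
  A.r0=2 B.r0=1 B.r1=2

spurious: A.r0=1 B.r0=1 B.r1=2

outcome vector order: (A.r0,B.r0,B.r1)
TSO: 9 outcomes — {1/0/0, 1/0/1, 1/0/2, 1/1/1, 2/0/0, 2/0/1, 2/0/2, 2/1/1, 2/1/2}
claimed∖TSO = {1/1/2}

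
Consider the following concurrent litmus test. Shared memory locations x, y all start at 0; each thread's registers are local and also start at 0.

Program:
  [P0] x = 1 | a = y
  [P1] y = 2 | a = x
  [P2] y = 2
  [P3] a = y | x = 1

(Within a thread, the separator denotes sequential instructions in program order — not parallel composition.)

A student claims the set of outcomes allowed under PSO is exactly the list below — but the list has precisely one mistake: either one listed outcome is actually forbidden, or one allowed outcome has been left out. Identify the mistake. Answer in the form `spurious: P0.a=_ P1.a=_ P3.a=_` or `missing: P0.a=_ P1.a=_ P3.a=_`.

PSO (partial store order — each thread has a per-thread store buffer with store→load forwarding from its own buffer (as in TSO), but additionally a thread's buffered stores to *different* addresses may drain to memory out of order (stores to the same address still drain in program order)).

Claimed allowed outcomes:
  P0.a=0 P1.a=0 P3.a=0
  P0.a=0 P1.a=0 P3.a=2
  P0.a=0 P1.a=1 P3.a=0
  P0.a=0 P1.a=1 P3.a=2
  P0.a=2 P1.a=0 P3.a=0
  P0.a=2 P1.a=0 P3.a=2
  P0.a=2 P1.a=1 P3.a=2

missing: P0.a=2 P1.a=1 P3.a=0

outcome vector order: (P0.a,P1.a,P3.a)
[PSO] allowed = {(0,0,0) (0,0,2) (0,1,0) (0,1,2) (2,0,0) (2,0,2) (2,1,0) (2,1,2)}
PSO∖claimed = {(2,1,0)}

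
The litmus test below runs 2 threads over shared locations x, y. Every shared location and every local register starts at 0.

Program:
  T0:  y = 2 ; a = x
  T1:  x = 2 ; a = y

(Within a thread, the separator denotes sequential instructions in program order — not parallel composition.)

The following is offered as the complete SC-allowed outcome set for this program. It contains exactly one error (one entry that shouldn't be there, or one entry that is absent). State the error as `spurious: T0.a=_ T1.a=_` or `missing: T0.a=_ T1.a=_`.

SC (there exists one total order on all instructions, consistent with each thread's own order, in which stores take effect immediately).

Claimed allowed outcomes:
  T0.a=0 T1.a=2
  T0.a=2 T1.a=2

outcome vector order: (T0.a,T1.a)
[SC] allowed = {(0,2) (2,0) (2,2)}
SC∖claimed = {(2,0)}

missing: T0.a=2 T1.a=0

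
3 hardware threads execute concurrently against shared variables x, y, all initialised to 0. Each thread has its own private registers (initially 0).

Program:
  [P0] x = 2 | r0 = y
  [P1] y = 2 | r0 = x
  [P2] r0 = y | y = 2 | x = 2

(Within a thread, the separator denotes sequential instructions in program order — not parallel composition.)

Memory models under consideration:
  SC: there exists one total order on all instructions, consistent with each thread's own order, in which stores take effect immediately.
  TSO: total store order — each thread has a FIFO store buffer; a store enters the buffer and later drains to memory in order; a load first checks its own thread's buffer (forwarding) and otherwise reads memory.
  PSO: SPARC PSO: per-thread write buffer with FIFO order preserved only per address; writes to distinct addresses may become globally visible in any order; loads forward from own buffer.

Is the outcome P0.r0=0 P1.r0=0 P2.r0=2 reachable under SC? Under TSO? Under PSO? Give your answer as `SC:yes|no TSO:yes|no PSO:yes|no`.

outcome vector order: (P0.r0,P1.r0,P2.r0)
[SC] allowed = {<0 2 0>, <0 2 2>, <2 0 0>, <2 0 2>, <2 2 0>, <2 2 2>}
[TSO] allowed = {<0 0 0>, <0 0 2>, <0 2 0>, <0 2 2>, <2 0 0>, <2 0 2>, <2 2 0>, <2 2 2>}
[PSO] allowed = {<0 0 0>, <0 0 2>, <0 2 0>, <0 2 2>, <2 0 0>, <2 0 2>, <2 2 0>, <2 2 2>}
target <0 0 2> ∈ {TSO,PSO}

SC:no TSO:yes PSO:yes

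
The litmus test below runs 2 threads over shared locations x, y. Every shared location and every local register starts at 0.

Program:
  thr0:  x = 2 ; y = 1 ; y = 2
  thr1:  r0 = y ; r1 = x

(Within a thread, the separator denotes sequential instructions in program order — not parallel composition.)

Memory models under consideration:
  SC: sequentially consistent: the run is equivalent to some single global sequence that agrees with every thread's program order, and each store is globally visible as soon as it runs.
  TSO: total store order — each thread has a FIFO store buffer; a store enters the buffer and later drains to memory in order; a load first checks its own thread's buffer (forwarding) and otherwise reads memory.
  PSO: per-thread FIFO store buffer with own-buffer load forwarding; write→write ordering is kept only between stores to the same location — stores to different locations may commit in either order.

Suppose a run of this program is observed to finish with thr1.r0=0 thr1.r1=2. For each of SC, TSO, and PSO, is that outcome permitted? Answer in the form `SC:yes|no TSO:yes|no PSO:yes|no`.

SC:yes TSO:yes PSO:yes

outcome vector order: (thr1.r0,thr1.r1)
SC (4): 0/0, 0/2, 1/2, 2/2
TSO (4): 0/0, 0/2, 1/2, 2/2
PSO (6): 0/0, 0/2, 1/0, 1/2, 2/0, 2/2
target 0/2 ∈ {SC,TSO,PSO}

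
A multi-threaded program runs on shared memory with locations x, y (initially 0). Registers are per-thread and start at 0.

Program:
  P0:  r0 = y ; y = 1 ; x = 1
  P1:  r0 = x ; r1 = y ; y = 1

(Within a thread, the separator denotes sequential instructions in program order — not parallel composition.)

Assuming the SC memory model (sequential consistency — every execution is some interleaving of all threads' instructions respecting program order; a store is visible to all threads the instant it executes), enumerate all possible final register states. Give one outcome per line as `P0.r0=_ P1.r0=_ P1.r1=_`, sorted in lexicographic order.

P0.r0=0 P1.r0=0 P1.r1=0
P0.r0=0 P1.r0=0 P1.r1=1
P0.r0=0 P1.r0=1 P1.r1=1
P0.r0=1 P1.r0=0 P1.r1=0

outcome vector order: (P0.r0,P1.r0,P1.r1)
|SC outcomes| = 4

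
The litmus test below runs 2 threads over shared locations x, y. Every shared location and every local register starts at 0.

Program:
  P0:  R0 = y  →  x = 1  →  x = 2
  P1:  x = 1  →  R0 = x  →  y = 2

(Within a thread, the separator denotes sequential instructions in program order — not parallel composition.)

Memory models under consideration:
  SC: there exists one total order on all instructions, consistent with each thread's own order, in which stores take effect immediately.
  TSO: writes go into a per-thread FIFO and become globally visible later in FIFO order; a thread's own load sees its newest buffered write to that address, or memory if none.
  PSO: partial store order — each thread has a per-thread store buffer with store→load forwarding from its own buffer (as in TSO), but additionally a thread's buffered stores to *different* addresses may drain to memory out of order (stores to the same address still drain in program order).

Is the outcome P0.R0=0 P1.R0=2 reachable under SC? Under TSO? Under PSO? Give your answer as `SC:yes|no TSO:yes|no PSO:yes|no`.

outcome vector order: (P0.R0,P1.R0)
under SC → <0 1>; <0 2>; <2 1>
under TSO → <0 1>; <0 2>; <2 1>
under PSO → <0 1>; <0 2>; <2 1>
target <0 2> ∈ {SC,TSO,PSO}

SC:yes TSO:yes PSO:yes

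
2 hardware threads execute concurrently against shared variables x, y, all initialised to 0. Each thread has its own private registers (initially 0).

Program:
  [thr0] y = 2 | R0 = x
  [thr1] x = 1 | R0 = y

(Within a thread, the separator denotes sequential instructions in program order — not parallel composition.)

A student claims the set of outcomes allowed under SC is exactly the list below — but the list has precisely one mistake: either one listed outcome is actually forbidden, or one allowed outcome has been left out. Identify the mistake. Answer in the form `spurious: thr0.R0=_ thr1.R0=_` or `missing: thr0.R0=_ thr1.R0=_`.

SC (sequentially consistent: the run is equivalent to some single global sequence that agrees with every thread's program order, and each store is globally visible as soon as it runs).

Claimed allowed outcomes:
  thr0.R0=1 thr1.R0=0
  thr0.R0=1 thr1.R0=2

outcome vector order: (thr0.R0,thr1.R0)
[SC] allowed = {0/2, 1/0, 1/2}
SC∖claimed = {0/2}

missing: thr0.R0=0 thr1.R0=2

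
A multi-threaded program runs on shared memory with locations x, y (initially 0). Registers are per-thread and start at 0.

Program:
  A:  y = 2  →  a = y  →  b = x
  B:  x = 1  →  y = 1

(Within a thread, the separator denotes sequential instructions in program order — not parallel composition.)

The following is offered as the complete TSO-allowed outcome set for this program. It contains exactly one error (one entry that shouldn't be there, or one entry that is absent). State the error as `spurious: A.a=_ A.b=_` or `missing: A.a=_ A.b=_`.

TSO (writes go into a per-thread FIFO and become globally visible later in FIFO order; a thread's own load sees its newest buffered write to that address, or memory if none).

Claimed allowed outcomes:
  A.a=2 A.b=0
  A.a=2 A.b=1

outcome vector order: (A.a,A.b)
TSO (3): (1,1); (2,0); (2,1)
TSO∖claimed = {(1,1)}

missing: A.a=1 A.b=1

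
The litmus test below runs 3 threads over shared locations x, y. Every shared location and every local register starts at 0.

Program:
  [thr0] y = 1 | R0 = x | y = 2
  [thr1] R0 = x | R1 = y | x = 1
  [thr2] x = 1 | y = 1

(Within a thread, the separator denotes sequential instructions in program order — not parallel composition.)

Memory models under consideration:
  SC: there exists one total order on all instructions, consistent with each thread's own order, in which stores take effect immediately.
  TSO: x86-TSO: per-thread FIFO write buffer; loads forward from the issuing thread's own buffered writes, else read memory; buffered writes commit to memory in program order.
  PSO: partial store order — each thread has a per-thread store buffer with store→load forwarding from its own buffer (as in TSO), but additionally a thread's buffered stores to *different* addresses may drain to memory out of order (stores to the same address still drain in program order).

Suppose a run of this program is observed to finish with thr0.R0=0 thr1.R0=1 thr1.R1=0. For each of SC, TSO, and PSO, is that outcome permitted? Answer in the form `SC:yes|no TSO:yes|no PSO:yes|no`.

SC:no TSO:yes PSO:yes

outcome vector order: (thr0.R0,thr1.R0,thr1.R1)
[SC] allowed = {000; 001; 002; 011; 012; 100; 101; 102; 110; 111; 112}
[TSO] allowed = {000; 001; 002; 010; 011; 012; 100; 101; 102; 110; 111; 112}
[PSO] allowed = {000; 001; 002; 010; 011; 012; 100; 101; 102; 110; 111; 112}
target 010 ∈ {TSO,PSO}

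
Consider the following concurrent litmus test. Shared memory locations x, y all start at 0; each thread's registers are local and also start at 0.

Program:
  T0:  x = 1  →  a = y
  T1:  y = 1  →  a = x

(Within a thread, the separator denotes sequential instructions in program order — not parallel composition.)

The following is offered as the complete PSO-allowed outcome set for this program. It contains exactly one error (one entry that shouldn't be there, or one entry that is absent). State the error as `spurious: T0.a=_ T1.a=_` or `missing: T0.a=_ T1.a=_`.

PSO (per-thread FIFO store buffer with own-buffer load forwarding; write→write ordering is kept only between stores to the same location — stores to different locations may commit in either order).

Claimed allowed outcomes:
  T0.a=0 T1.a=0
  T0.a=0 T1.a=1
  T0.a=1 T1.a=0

outcome vector order: (T0.a,T1.a)
[PSO] allowed = {<0 0> <0 1> <1 0> <1 1>}
PSO∖claimed = {<1 1>}

missing: T0.a=1 T1.a=1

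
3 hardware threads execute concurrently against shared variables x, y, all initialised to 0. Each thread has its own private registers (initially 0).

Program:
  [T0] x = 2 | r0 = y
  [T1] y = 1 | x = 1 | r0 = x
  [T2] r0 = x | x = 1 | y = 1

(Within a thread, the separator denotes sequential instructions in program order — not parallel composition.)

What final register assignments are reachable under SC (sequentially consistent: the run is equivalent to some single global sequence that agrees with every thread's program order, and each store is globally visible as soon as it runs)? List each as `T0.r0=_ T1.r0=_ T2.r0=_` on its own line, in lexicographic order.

T0.r0=0 T1.r0=1 T2.r0=0
T0.r0=0 T1.r0=1 T2.r0=1
T0.r0=0 T1.r0=1 T2.r0=2
T0.r0=1 T1.r0=1 T2.r0=0
T0.r0=1 T1.r0=1 T2.r0=1
T0.r0=1 T1.r0=1 T2.r0=2
T0.r0=1 T1.r0=2 T2.r0=0
T0.r0=1 T1.r0=2 T2.r0=1
T0.r0=1 T1.r0=2 T2.r0=2

outcome vector order: (T0.r0,T1.r0,T2.r0)
|SC outcomes| = 9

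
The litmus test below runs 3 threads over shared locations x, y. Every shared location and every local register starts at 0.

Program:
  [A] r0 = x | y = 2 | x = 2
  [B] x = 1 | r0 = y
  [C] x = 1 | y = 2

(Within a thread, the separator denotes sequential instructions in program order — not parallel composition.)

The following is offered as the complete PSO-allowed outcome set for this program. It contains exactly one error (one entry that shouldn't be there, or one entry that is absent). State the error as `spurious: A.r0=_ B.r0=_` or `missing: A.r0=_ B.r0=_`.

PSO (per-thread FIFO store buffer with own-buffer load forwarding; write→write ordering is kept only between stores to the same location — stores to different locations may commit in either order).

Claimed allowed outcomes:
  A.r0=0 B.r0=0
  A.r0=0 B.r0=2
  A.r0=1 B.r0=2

missing: A.r0=1 B.r0=0

outcome vector order: (A.r0,B.r0)
[PSO] allowed = {<0 0>, <0 2>, <1 0>, <1 2>}
PSO∖claimed = {<1 0>}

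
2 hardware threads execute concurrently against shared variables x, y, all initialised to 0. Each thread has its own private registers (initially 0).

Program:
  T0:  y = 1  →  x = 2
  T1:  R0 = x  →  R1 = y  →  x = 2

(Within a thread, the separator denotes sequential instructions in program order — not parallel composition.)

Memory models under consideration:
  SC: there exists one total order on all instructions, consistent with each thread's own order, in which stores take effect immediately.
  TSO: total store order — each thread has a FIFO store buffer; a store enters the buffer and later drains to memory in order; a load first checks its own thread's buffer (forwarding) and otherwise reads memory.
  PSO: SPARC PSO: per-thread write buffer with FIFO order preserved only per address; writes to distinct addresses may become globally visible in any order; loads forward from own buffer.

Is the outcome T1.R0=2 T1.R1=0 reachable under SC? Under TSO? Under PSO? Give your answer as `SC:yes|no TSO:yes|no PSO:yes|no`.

SC:no TSO:no PSO:yes

outcome vector order: (T1.R0,T1.R1)
SC: 3 outcomes — {(0,0), (0,1), (2,1)}
TSO: 3 outcomes — {(0,0), (0,1), (2,1)}
PSO: 4 outcomes — {(0,0), (0,1), (2,0), (2,1)}
target (2,0) ∈ {PSO}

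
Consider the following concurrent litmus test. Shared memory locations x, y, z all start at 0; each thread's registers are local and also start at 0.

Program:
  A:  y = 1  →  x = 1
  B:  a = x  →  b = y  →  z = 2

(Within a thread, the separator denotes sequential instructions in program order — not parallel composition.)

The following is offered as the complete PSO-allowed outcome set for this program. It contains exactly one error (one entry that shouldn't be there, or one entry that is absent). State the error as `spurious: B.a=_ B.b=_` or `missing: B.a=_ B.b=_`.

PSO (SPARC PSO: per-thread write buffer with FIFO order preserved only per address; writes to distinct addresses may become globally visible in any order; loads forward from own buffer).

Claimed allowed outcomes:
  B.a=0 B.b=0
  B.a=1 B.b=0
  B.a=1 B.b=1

missing: B.a=0 B.b=1

outcome vector order: (B.a,B.b)
PSO: 4 outcomes — {00; 01; 10; 11}
PSO∖claimed = {01}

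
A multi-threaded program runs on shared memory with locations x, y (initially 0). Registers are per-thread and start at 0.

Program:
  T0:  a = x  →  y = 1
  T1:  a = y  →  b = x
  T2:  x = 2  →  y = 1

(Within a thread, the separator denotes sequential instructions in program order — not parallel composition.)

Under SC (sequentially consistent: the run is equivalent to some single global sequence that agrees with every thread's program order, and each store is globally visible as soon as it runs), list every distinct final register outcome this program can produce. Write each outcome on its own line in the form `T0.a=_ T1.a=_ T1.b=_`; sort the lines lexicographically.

T0.a=0 T1.a=0 T1.b=0
T0.a=0 T1.a=0 T1.b=2
T0.a=0 T1.a=1 T1.b=0
T0.a=0 T1.a=1 T1.b=2
T0.a=2 T1.a=0 T1.b=0
T0.a=2 T1.a=0 T1.b=2
T0.a=2 T1.a=1 T1.b=2

outcome vector order: (T0.a,T1.a,T1.b)
|SC outcomes| = 7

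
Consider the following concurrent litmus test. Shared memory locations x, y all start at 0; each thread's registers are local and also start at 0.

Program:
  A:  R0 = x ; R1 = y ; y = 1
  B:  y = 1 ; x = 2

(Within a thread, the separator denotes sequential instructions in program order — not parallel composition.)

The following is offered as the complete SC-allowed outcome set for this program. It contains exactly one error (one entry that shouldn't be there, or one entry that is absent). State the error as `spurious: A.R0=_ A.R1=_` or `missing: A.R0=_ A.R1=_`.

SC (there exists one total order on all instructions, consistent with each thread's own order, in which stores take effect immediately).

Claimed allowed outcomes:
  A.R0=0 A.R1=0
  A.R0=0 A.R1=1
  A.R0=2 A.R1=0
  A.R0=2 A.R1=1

spurious: A.R0=2 A.R1=0

outcome vector order: (A.R0,A.R1)
[SC] allowed = {00, 01, 21}
claimed∖SC = {20}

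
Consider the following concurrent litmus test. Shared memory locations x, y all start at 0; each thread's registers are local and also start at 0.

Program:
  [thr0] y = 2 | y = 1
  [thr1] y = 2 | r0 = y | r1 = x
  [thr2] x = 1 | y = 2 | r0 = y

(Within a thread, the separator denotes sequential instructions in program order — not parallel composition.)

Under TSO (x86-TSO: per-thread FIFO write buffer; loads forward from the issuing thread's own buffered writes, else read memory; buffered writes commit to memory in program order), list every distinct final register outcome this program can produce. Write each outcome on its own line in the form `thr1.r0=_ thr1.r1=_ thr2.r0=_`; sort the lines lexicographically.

outcome vector order: (thr1.r0,thr1.r1,thr2.r0)
|TSO outcomes| = 7

thr1.r0=1 thr1.r1=0 thr2.r0=2
thr1.r0=1 thr1.r1=1 thr2.r0=1
thr1.r0=1 thr1.r1=1 thr2.r0=2
thr1.r0=2 thr1.r1=0 thr2.r0=1
thr1.r0=2 thr1.r1=0 thr2.r0=2
thr1.r0=2 thr1.r1=1 thr2.r0=1
thr1.r0=2 thr1.r1=1 thr2.r0=2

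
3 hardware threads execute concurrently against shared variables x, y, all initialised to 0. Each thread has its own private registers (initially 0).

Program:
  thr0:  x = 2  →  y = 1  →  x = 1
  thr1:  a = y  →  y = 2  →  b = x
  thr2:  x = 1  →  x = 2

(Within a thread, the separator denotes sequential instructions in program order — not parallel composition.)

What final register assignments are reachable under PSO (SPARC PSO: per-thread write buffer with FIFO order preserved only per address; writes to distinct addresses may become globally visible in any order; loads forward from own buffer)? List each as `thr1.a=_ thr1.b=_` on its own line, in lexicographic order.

outcome vector order: (thr1.a,thr1.b)
|PSO outcomes| = 6

thr1.a=0 thr1.b=0
thr1.a=0 thr1.b=1
thr1.a=0 thr1.b=2
thr1.a=1 thr1.b=0
thr1.a=1 thr1.b=1
thr1.a=1 thr1.b=2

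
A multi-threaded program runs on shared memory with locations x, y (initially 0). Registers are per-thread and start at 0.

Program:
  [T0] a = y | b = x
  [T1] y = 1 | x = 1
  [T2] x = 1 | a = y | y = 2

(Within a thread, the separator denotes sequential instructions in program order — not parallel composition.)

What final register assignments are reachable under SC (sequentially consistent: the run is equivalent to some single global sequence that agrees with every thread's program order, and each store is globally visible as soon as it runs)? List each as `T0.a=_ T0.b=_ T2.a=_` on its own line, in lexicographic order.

outcome vector order: (T0.a,T0.b,T2.a)
|SC outcomes| = 9

T0.a=0 T0.b=0 T2.a=0
T0.a=0 T0.b=0 T2.a=1
T0.a=0 T0.b=1 T2.a=0
T0.a=0 T0.b=1 T2.a=1
T0.a=1 T0.b=0 T2.a=1
T0.a=1 T0.b=1 T2.a=0
T0.a=1 T0.b=1 T2.a=1
T0.a=2 T0.b=1 T2.a=0
T0.a=2 T0.b=1 T2.a=1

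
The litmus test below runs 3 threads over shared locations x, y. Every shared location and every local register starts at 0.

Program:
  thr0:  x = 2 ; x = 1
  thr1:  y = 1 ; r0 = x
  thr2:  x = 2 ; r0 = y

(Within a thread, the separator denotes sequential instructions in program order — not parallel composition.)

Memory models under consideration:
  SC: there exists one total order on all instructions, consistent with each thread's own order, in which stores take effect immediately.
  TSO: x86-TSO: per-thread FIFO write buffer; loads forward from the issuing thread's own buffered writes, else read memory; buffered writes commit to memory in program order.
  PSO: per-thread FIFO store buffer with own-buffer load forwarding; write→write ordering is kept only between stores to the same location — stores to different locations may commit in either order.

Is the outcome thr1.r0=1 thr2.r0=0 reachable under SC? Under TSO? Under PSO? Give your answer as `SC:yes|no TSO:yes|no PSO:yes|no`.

outcome vector order: (thr1.r0,thr2.r0)
SC (5): 01, 10, 11, 20, 21
TSO (6): 00, 01, 10, 11, 20, 21
PSO (6): 00, 01, 10, 11, 20, 21
target 10 ∈ {SC,TSO,PSO}

SC:yes TSO:yes PSO:yes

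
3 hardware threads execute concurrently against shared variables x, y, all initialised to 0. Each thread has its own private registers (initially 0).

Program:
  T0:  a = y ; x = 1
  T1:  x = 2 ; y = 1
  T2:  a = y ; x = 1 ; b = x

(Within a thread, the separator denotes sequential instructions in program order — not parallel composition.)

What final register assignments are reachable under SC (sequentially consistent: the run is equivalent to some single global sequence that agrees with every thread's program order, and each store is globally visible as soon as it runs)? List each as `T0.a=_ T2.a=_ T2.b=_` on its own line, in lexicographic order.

T0.a=0 T2.a=0 T2.b=1
T0.a=0 T2.a=0 T2.b=2
T0.a=0 T2.a=1 T2.b=1
T0.a=1 T2.a=0 T2.b=1
T0.a=1 T2.a=0 T2.b=2
T0.a=1 T2.a=1 T2.b=1

outcome vector order: (T0.a,T2.a,T2.b)
|SC outcomes| = 6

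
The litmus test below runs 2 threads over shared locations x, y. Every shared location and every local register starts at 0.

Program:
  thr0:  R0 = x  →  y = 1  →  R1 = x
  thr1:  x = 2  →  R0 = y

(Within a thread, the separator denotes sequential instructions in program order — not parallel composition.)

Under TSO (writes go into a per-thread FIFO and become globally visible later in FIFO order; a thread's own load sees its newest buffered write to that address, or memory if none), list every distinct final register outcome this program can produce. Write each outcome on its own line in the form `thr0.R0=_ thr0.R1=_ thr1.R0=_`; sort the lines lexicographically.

outcome vector order: (thr0.R0,thr0.R1,thr1.R0)
|TSO outcomes| = 6

thr0.R0=0 thr0.R1=0 thr1.R0=0
thr0.R0=0 thr0.R1=0 thr1.R0=1
thr0.R0=0 thr0.R1=2 thr1.R0=0
thr0.R0=0 thr0.R1=2 thr1.R0=1
thr0.R0=2 thr0.R1=2 thr1.R0=0
thr0.R0=2 thr0.R1=2 thr1.R0=1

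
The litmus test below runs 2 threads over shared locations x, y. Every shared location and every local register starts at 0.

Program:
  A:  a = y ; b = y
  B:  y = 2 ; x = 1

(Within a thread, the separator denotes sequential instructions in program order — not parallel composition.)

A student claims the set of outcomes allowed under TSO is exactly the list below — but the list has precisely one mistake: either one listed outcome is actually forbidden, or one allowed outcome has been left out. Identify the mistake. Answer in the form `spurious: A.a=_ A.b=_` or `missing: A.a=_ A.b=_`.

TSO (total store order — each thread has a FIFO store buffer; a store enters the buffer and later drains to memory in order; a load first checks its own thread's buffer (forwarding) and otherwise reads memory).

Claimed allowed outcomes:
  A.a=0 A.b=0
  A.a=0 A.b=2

outcome vector order: (A.a,A.b)
[TSO] allowed = {0/0, 0/2, 2/2}
TSO∖claimed = {2/2}

missing: A.a=2 A.b=2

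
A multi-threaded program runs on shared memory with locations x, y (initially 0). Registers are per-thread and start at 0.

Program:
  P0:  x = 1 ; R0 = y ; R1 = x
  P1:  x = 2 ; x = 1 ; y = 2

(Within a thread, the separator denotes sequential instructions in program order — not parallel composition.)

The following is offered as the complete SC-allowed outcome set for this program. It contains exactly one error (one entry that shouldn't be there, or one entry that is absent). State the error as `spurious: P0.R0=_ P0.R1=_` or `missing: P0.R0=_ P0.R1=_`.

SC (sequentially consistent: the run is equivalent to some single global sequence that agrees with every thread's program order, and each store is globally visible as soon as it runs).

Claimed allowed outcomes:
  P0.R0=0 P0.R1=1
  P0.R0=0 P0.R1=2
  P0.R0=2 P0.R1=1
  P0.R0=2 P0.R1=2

spurious: P0.R0=2 P0.R1=2

outcome vector order: (P0.R0,P0.R1)
[SC] allowed = {(0,1); (0,2); (2,1)}
claimed∖SC = {(2,2)}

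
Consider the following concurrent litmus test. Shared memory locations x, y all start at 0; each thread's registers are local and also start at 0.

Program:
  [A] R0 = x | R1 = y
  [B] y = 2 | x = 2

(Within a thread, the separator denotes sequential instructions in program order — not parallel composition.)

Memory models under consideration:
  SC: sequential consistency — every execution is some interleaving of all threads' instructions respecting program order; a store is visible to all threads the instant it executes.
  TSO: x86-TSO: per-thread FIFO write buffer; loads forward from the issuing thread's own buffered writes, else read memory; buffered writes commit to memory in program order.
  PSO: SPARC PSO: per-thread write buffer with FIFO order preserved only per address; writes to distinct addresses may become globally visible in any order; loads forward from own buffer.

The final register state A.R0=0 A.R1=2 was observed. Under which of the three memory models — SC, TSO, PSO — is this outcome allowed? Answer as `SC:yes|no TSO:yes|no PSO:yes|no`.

SC:yes TSO:yes PSO:yes

outcome vector order: (A.R0,A.R1)
SC: 3 outcomes — {00 02 22}
TSO: 3 outcomes — {00 02 22}
PSO: 4 outcomes — {00 02 20 22}
target 02 ∈ {SC,TSO,PSO}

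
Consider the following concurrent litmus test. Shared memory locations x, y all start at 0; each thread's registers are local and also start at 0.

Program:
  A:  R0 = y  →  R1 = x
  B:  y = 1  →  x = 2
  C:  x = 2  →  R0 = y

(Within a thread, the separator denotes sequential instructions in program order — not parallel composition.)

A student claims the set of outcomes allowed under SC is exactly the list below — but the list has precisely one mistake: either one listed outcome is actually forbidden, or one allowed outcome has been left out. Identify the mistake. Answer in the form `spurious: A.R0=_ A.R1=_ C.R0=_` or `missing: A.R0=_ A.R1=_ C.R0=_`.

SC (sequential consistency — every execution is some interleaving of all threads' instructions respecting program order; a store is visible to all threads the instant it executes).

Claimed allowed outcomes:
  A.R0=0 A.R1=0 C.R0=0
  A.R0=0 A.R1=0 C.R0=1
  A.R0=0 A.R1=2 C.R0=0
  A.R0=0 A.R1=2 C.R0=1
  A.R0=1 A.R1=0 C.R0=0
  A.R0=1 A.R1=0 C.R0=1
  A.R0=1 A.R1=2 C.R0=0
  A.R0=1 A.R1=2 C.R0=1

spurious: A.R0=1 A.R1=0 C.R0=0

outcome vector order: (A.R0,A.R1,C.R0)
[SC] allowed = {<0 0 0>; <0 0 1>; <0 2 0>; <0 2 1>; <1 0 1>; <1 2 0>; <1 2 1>}
claimed∖SC = {<1 0 0>}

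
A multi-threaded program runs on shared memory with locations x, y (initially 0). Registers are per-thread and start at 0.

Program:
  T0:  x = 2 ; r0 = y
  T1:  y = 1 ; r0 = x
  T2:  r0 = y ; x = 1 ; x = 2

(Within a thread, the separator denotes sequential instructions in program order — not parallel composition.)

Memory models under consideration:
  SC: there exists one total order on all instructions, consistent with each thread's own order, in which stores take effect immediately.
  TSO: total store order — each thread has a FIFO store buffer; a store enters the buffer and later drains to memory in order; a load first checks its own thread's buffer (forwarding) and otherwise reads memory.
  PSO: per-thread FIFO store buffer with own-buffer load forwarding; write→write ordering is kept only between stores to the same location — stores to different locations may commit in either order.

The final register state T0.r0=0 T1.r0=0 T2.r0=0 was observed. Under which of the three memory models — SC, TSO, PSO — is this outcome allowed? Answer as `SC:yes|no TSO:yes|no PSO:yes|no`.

outcome vector order: (T0.r0,T1.r0,T2.r0)
SC: 10 outcomes — {(0,1,0), (0,1,1), (0,2,0), (0,2,1), (1,0,0), (1,0,1), (1,1,0), (1,1,1), (1,2,0), (1,2,1)}
TSO: 12 outcomes — {(0,0,0), (0,0,1), (0,1,0), (0,1,1), (0,2,0), (0,2,1), (1,0,0), (1,0,1), (1,1,0), (1,1,1), (1,2,0), (1,2,1)}
PSO: 12 outcomes — {(0,0,0), (0,0,1), (0,1,0), (0,1,1), (0,2,0), (0,2,1), (1,0,0), (1,0,1), (1,1,0), (1,1,1), (1,2,0), (1,2,1)}
target (0,0,0) ∈ {TSO,PSO}

SC:no TSO:yes PSO:yes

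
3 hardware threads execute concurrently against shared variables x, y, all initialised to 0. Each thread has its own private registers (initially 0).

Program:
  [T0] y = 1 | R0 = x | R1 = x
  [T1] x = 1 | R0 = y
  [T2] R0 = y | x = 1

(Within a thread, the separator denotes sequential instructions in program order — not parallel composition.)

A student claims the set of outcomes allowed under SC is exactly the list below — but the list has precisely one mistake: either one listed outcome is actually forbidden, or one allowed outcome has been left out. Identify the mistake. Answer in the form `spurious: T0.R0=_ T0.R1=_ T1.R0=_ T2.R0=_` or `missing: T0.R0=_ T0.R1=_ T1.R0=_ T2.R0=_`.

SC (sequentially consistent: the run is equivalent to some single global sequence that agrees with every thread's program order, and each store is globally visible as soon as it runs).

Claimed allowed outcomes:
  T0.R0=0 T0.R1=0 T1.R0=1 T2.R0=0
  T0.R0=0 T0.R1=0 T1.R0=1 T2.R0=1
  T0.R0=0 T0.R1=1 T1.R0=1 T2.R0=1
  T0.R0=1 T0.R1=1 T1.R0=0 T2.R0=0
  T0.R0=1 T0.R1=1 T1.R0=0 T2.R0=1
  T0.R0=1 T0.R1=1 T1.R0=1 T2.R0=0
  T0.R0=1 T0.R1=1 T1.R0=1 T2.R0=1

outcome vector order: (T0.R0,T0.R1,T1.R0,T2.R0)
[SC] allowed = {(0,0,1,0) (0,0,1,1) (0,1,1,0) (0,1,1,1) (1,1,0,0) (1,1,0,1) (1,1,1,0) (1,1,1,1)}
SC∖claimed = {(0,1,1,0)}

missing: T0.R0=0 T0.R1=1 T1.R0=1 T2.R0=0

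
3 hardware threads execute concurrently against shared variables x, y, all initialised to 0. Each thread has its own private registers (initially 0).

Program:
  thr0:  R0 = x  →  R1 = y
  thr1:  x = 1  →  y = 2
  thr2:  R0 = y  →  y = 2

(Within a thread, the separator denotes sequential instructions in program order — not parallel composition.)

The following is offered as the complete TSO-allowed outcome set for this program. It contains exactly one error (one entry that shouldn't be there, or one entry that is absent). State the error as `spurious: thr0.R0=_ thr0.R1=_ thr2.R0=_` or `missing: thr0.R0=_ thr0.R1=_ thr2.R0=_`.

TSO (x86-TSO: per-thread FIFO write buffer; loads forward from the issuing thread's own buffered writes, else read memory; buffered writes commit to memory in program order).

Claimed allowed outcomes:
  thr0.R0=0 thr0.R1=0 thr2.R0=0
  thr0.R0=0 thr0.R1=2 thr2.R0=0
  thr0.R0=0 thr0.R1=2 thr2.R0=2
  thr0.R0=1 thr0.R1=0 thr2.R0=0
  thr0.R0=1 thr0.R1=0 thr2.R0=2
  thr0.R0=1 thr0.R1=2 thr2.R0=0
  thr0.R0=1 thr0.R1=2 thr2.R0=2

outcome vector order: (thr0.R0,thr0.R1,thr2.R0)
[TSO] allowed = {(0,0,0); (0,0,2); (0,2,0); (0,2,2); (1,0,0); (1,0,2); (1,2,0); (1,2,2)}
TSO∖claimed = {(0,0,2)}

missing: thr0.R0=0 thr0.R1=0 thr2.R0=2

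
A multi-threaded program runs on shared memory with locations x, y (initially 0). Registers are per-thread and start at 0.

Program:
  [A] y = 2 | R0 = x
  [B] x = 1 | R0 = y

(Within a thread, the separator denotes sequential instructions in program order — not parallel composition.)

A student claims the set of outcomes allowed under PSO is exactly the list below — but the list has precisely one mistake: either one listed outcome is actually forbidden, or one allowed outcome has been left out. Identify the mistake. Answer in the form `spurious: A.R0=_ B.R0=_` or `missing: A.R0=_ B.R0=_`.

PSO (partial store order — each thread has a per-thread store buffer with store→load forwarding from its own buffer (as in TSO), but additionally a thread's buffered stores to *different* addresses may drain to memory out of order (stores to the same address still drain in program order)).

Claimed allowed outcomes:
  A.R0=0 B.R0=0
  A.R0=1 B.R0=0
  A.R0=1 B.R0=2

outcome vector order: (A.R0,B.R0)
[PSO] allowed = {00 02 10 12}
PSO∖claimed = {02}

missing: A.R0=0 B.R0=2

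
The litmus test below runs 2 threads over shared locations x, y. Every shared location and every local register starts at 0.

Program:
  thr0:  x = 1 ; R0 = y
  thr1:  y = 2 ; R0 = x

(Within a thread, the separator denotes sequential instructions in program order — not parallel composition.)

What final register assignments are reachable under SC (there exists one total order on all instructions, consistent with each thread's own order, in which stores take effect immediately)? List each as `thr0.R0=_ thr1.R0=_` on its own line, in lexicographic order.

outcome vector order: (thr0.R0,thr1.R0)
|SC outcomes| = 3

thr0.R0=0 thr1.R0=1
thr0.R0=2 thr1.R0=0
thr0.R0=2 thr1.R0=1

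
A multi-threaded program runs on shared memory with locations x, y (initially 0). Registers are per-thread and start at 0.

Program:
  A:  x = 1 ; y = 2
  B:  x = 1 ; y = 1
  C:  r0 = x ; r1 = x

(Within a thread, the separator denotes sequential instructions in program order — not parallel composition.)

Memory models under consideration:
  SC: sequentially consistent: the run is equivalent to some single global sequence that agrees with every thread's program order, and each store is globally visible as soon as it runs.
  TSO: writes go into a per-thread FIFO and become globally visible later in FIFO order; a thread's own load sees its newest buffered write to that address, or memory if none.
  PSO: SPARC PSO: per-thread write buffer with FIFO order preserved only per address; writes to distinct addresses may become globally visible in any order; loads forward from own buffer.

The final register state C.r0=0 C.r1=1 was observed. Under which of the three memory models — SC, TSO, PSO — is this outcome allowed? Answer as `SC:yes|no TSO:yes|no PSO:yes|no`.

SC:yes TSO:yes PSO:yes

outcome vector order: (C.r0,C.r1)
[SC] allowed = {<0 0>; <0 1>; <1 1>}
[TSO] allowed = {<0 0>; <0 1>; <1 1>}
[PSO] allowed = {<0 0>; <0 1>; <1 1>}
target <0 1> ∈ {SC,TSO,PSO}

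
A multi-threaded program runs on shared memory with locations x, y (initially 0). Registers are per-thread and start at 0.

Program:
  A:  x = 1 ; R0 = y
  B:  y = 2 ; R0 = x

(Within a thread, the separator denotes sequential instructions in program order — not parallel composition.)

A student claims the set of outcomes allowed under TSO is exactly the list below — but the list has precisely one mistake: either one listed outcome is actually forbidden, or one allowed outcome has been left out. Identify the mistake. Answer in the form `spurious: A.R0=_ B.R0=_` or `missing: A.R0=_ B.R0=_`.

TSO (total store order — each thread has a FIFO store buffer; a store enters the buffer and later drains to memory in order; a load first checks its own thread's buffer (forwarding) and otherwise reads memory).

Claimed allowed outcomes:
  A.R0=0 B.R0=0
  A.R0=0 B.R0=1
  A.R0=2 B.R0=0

outcome vector order: (A.R0,B.R0)
under TSO → <0 0>, <0 1>, <2 0>, <2 1>
TSO∖claimed = {<2 1>}

missing: A.R0=2 B.R0=1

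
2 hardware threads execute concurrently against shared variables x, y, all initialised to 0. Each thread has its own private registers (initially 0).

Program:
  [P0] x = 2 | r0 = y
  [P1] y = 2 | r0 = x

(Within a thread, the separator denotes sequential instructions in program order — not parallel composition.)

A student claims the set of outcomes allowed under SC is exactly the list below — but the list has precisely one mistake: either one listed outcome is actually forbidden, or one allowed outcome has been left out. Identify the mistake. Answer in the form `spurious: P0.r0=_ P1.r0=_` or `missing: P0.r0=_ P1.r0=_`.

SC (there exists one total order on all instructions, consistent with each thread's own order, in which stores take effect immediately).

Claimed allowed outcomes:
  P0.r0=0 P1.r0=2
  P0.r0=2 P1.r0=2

outcome vector order: (P0.r0,P1.r0)
SC (3): <0 2>, <2 0>, <2 2>
SC∖claimed = {<2 0>}

missing: P0.r0=2 P1.r0=0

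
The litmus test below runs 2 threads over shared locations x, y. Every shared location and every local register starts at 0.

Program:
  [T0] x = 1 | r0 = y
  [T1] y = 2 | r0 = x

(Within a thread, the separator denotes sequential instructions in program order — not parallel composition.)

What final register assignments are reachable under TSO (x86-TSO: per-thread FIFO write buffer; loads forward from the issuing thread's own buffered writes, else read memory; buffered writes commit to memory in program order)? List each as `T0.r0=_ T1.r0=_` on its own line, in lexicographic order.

outcome vector order: (T0.r0,T1.r0)
|TSO outcomes| = 4

T0.r0=0 T1.r0=0
T0.r0=0 T1.r0=1
T0.r0=2 T1.r0=0
T0.r0=2 T1.r0=1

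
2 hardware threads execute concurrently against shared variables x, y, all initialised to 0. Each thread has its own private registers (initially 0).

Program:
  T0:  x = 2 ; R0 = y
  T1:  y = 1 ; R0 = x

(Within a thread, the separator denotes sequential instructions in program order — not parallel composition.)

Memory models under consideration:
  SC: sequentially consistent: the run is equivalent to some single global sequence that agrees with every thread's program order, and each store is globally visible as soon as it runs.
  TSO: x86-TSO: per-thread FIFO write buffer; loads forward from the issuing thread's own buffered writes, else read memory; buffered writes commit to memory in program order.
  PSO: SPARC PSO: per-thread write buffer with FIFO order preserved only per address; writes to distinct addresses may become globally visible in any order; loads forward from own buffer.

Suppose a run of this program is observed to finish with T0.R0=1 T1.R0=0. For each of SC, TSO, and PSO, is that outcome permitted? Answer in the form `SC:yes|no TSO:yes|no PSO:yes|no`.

outcome vector order: (T0.R0,T1.R0)
SC: 3 outcomes — {<0 2>, <1 0>, <1 2>}
TSO: 4 outcomes — {<0 0>, <0 2>, <1 0>, <1 2>}
PSO: 4 outcomes — {<0 0>, <0 2>, <1 0>, <1 2>}
target <1 0> ∈ {SC,TSO,PSO}

SC:yes TSO:yes PSO:yes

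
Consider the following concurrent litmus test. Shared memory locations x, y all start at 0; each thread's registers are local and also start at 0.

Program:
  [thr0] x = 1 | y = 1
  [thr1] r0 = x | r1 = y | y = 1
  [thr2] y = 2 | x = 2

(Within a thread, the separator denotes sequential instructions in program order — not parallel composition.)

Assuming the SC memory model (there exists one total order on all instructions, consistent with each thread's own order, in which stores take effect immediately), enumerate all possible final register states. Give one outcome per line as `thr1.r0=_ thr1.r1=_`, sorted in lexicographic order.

thr1.r0=0 thr1.r1=0
thr1.r0=0 thr1.r1=1
thr1.r0=0 thr1.r1=2
thr1.r0=1 thr1.r1=0
thr1.r0=1 thr1.r1=1
thr1.r0=1 thr1.r1=2
thr1.r0=2 thr1.r1=1
thr1.r0=2 thr1.r1=2

outcome vector order: (thr1.r0,thr1.r1)
|SC outcomes| = 8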